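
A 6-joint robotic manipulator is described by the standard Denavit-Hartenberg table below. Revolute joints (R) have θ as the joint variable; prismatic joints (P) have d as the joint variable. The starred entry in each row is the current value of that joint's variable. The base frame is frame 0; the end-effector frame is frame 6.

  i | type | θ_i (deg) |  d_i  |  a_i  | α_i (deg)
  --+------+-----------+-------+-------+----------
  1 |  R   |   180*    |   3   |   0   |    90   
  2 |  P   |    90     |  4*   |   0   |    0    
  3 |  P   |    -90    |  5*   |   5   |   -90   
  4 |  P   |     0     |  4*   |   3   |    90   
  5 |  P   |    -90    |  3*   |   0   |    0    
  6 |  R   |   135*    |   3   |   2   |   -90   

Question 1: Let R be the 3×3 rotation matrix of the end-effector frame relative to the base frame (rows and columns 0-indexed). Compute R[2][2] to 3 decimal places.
0.707

End-effector z-axis (col 2 of R) = (0.7071,-0.0000,0.7071)
R[2][2] = 0.7071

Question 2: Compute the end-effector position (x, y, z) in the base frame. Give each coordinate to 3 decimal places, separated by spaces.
after link 1: o_1 = (0.0000, 0.0000, 3.0000)
after link 2: o_2 = (0.0000, 4.0000, 3.0000)
after link 3: o_3 = (-5.0000, 9.0000, 3.0000)
after link 4: o_4 = (-8.0000, 9.0000, 7.0000)
after link 5: o_5 = (-8.0000, 12.0000, 7.0000)
after link 6: o_6 = (-9.4142, 15.0000, 8.4142)

-9.414 15.000 8.414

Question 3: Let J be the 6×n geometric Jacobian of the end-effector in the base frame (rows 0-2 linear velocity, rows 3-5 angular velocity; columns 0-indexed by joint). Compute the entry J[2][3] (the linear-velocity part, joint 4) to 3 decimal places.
prismatic axis z_3 = (-0.0000,0.0000,1.0000)
J_v[:, 3] = z_3; J_ω[:, 3] = (0,0,0)
entry J[2][3] = 1.0000

1.000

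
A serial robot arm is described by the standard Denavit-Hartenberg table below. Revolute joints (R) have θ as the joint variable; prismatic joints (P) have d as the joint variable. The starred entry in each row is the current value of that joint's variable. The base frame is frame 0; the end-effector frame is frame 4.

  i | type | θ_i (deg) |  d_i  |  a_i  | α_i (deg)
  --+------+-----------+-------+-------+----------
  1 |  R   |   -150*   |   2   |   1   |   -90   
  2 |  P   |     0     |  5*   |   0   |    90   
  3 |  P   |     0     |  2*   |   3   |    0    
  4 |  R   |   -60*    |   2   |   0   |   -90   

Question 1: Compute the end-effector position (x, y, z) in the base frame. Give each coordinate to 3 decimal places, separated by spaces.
-0.964 -6.330 6.000

after link 1: o_1 = (-0.8660, -0.5000, 2.0000)
after link 2: o_2 = (1.6340, -4.8301, 2.0000)
after link 3: o_3 = (-0.9641, -6.3301, 4.0000)
after link 4: o_4 = (-0.9641, -6.3301, 6.0000)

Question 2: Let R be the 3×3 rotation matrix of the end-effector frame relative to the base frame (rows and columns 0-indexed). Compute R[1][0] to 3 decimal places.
0.500

End-effector x-axis (col 0 of R) = (-0.8660,0.5000,0.0000)
R[1][0] = 0.5000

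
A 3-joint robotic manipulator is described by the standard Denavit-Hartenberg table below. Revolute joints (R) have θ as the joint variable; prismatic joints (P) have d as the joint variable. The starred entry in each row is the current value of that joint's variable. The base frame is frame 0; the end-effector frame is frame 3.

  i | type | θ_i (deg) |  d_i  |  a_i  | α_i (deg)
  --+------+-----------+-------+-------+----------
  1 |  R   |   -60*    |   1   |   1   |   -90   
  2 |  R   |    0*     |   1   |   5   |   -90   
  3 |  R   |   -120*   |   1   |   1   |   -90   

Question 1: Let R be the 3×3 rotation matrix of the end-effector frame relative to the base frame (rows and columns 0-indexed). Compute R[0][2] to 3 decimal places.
0.866

End-effector z-axis (col 2 of R) = (0.8660,-0.5000,-0.0000)
R[0][2] = 0.8660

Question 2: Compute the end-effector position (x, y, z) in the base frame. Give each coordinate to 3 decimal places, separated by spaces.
4.366 -3.830 0.000

after link 1: o_1 = (0.5000, -0.8660, 1.0000)
after link 2: o_2 = (3.8660, -4.6962, 1.0000)
after link 3: o_3 = (4.3660, -3.8301, 0.0000)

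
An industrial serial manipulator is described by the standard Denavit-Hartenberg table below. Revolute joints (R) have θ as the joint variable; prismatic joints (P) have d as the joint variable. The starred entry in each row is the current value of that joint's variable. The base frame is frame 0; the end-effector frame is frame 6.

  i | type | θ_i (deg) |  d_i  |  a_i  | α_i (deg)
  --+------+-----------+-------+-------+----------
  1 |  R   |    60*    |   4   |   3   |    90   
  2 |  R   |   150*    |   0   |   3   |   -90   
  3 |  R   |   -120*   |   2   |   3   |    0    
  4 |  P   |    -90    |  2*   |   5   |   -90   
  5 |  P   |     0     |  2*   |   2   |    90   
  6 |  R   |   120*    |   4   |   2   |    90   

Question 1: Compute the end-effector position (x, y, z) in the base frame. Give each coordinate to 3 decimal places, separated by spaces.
4.359 1.891 -5.709

after link 1: o_1 = (1.5000, 2.5981, 4.0000)
after link 2: o_2 = (0.2010, 0.3481, 5.5000)
after link 3: o_3 = (2.6005, -0.6920, 3.0179)
after link 4: o_4 = (1.8104, 2.9396, -0.8792)
after link 5: o_5 = (3.6274, 4.6226, -2.2452)
after link 6: o_6 = (4.3595, 1.8905, -5.7093)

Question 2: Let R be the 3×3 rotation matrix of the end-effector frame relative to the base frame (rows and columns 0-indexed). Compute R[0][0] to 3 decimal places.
0.866

End-effector x-axis (col 0 of R) = (0.8660,-0.5000,0.0000)
R[0][0] = 0.8660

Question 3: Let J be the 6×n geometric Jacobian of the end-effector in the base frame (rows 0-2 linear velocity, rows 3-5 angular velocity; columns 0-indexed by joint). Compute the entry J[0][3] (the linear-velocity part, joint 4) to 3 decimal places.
-0.250

prismatic axis z_3 = (-0.2500,-0.4330,-0.8660)
J_v[:, 3] = z_3; J_ω[:, 3] = (0,0,0)
entry J[0][3] = -0.2500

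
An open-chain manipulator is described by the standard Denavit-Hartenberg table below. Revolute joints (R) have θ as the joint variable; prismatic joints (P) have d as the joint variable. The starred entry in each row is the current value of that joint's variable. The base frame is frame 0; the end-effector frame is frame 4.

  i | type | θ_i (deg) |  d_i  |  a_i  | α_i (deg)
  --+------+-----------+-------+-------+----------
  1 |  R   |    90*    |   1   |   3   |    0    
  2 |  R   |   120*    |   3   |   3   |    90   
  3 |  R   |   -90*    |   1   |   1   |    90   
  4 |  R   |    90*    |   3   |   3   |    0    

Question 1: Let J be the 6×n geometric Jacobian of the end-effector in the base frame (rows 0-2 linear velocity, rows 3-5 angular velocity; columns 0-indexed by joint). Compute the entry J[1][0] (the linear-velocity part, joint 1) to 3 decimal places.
-2.000

axis z_0 = ẑ; lever o_n−o_0 = (-2.0000,6.4641,3.0000)
cross product → J_v[:, 0] = (-6.4641,-2.0000,0.0000)
J_ω[:, 0] = z_0
entry J[1][0] = -2.0000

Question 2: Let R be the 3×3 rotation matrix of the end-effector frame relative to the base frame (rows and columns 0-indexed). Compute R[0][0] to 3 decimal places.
End-effector x-axis (col 0 of R) = (-0.5000,0.8660,0.0000)
R[0][0] = -0.5000

-0.500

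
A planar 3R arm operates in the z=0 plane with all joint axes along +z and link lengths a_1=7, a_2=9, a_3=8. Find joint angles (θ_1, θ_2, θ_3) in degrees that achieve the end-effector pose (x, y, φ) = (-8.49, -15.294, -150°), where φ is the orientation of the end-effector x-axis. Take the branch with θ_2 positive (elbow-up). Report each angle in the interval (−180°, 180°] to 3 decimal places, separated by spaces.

-150.000 90.003 -90.003

wrist centre = target − a_3·(cos φ, sin φ) = (-1.5618, -11.2940)
cos θ_2 = (129.9936−7²−9²)/(2·7·9) = -0.0001; θ_2 = 90.0029° (elbow-up)
β = atan2(-11.2940,-1.5618) = -97.8732°; ψ = atan2(9.0000,6.9995) = 52.1268°
θ_1 = β − ψ = -150.0001°
θ_3 = φ − θ_1 − θ_2 = -90.0028° (wrapped to (-180°,180°])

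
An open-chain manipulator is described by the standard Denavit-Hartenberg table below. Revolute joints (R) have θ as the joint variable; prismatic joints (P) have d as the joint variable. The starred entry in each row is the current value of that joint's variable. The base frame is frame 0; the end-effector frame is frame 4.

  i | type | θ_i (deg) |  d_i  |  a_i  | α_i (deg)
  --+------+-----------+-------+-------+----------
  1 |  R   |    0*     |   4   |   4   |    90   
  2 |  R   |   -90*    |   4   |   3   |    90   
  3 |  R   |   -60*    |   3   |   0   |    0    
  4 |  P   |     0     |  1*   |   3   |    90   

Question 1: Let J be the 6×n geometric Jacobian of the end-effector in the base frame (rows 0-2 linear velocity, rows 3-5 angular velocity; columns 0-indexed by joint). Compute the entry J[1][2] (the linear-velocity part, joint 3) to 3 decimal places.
axis z_2 = (-1.0000,-0.0000,-0.0000); lever o_n−o_2 = (-4.0000,2.5981,-1.5000)
cross product → J_v[:, 2] = (0.0000,-1.5000,-2.5981)
J_ω[:, 2] = z_2
entry J[1][2] = -1.5000

-1.500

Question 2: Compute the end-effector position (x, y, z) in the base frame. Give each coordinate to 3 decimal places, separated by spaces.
-0.000 -1.402 -0.500

after link 1: o_1 = (4.0000, 0.0000, 4.0000)
after link 2: o_2 = (4.0000, -4.0000, 1.0000)
after link 3: o_3 = (1.0000, -4.0000, 1.0000)
after link 4: o_4 = (-0.0000, -1.4019, -0.5000)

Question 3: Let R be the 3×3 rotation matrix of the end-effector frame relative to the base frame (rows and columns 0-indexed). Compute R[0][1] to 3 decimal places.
-1.000

End-effector y-axis (col 1 of R) = (-1.0000,-0.0000,-0.0000)
R[0][1] = -1.0000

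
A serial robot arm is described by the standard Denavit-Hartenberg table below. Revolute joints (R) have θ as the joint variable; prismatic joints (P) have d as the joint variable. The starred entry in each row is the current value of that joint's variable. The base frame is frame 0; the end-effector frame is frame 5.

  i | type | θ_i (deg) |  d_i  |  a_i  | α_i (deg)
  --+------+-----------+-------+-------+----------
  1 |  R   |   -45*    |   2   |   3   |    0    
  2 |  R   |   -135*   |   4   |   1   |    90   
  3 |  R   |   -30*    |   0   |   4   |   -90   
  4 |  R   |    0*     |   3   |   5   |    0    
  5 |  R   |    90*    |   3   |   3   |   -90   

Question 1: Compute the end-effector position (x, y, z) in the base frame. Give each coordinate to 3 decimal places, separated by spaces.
-9.673 -5.121 6.696

after link 1: o_1 = (2.1213, -2.1213, 2.0000)
after link 2: o_2 = (1.1213, -2.1213, 6.0000)
after link 3: o_3 = (-2.3428, -2.1213, 4.0000)
after link 4: o_4 = (-8.1729, -2.1213, 4.0981)
after link 5: o_5 = (-9.6729, -5.1213, 6.6962)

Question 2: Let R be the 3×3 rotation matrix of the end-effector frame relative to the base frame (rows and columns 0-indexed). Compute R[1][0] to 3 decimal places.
-1.000

End-effector x-axis (col 0 of R) = (0.0000,-1.0000,-0.0000)
R[1][0] = -1.0000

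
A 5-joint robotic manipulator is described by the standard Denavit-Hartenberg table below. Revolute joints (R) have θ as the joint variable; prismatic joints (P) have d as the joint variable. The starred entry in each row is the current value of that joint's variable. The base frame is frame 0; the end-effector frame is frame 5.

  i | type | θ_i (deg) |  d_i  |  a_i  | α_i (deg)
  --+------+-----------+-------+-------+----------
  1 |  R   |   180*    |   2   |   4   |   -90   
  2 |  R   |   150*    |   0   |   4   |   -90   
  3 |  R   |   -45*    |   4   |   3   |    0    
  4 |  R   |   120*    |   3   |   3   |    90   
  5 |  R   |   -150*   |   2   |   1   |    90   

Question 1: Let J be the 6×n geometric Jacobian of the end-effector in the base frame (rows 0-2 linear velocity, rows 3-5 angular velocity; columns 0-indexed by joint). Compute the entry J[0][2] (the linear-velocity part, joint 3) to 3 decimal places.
axis z_2 = (0.5000,-0.0000,0.8660); lever o_n−o_2 = (7.2385,-0.5777,3.3264)
cross product → J_v[:, 2] = (0.5003,4.6055,-0.2888)
J_ω[:, 2] = z_2
entry J[0][2] = 0.5003

0.500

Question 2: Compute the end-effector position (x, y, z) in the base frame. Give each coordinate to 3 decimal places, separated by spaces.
after link 1: o_1 = (-4.0000, 0.0000, 2.0000)
after link 2: o_2 = (-0.5359, -0.0000, 0.0000)
after link 3: o_3 = (3.3012, -2.1213, 2.4034)
after link 4: o_4 = (5.4737, 0.7765, 4.6133)
after link 5: o_5 = (6.7026, -0.5777, 3.3264)

6.703 -0.578 3.326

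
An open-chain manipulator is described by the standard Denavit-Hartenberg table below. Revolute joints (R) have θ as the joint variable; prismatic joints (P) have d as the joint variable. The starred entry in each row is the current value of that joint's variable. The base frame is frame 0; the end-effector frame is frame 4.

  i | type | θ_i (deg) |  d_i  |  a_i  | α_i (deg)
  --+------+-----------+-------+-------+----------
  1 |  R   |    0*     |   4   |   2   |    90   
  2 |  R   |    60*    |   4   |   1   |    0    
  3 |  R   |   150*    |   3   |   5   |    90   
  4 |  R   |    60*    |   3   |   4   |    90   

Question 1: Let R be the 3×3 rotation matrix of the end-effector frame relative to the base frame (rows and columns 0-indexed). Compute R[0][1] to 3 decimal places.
-0.500

End-effector y-axis (col 1 of R) = (-0.5000,-0.0000,0.8660)
R[0][1] = -0.5000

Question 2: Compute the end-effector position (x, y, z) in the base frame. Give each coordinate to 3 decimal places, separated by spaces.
-5.062 -10.464 3.964

after link 1: o_1 = (2.0000, 0.0000, 4.0000)
after link 2: o_2 = (2.5000, -4.0000, 4.8660)
after link 3: o_3 = (-1.8301, -7.0000, 2.3660)
after link 4: o_4 = (-5.0622, -10.4641, 3.9641)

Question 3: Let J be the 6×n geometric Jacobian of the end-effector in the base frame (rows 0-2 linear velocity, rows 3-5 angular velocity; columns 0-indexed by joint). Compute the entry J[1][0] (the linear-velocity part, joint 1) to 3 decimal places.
axis z_0 = ẑ; lever o_n−o_0 = (-5.0622,-10.4641,3.9641)
cross product → J_v[:, 0] = (10.4641,-5.0622,0.0000)
J_ω[:, 0] = z_0
entry J[1][0] = -5.0622

-5.062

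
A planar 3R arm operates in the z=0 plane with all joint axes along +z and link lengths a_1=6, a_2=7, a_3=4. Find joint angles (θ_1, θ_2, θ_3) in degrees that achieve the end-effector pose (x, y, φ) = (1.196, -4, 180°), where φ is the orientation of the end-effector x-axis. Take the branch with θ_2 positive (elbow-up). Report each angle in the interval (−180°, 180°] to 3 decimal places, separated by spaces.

wrist centre = target − a_3·(cos φ, sin φ) = (5.1960, -4.0000)
cos θ_2 = (42.9984−6²−7²)/(2·6·7) = -0.5000; θ_2 = 120.0012° (elbow-up)
β = atan2(-4.0000,5.1960) = -37.5899°; ψ = atan2(6.0621,2.4999) = 67.5899°
θ_1 = β − ψ = -105.1798°
θ_3 = φ − θ_1 − θ_2 = 165.1786° (wrapped to (-180°,180°])

-105.180 120.001 165.179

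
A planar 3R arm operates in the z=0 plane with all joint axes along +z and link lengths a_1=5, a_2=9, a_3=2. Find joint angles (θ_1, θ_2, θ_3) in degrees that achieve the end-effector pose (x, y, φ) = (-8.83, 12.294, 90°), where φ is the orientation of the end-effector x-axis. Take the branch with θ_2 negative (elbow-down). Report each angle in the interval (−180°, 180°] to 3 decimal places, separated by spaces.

wrist centre = target − a_3·(cos φ, sin φ) = (-8.8300, 10.2940)
cos θ_2 = (183.9353−5²−9²)/(2·5·9) = 0.8659; θ_2 = -30.0088° (elbow-down)
β = atan2(10.2940,-8.8300) = 130.6224°; ψ = atan2(-4.5012,12.7935) = -19.3836°
θ_1 = β − ψ = 150.0060°
θ_3 = φ − θ_1 − θ_2 = -29.9971° (wrapped to (-180°,180°])

150.006 -30.009 -29.997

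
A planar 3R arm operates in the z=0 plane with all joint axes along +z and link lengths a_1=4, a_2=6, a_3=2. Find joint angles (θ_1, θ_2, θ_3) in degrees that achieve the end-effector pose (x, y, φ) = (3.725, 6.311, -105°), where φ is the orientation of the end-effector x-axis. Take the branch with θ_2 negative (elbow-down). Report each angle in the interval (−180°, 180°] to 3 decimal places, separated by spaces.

wrist centre = target − a_3·(cos φ, sin φ) = (4.2426, 8.2429)
cos θ_2 = (85.9446−4²−6²)/(2·4·6) = 0.7072; θ_2 = -44.9942° (elbow-down)
β = atan2(8.2429,4.2426) = 62.7649°; ψ = atan2(-4.2422,8.2431) = -27.2321°
θ_1 = β − ψ = 89.9970°
θ_3 = φ − θ_1 − θ_2 = -150.0028° (wrapped to (-180°,180°])

89.997 -44.994 -150.003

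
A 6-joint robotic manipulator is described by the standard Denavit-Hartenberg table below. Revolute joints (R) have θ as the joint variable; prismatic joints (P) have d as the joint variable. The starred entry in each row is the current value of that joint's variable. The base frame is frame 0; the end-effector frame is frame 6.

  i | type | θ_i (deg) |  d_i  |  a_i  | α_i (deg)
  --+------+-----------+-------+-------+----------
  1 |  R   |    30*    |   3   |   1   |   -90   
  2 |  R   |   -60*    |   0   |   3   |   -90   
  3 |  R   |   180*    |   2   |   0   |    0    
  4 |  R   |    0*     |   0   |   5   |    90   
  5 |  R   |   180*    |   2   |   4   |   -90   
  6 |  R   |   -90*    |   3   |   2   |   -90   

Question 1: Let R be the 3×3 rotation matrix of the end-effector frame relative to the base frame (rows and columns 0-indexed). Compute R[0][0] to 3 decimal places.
End-effector x-axis (col 0 of R) = (0.5000,-0.8660,0.0000)
R[0][0] = 0.5000

0.500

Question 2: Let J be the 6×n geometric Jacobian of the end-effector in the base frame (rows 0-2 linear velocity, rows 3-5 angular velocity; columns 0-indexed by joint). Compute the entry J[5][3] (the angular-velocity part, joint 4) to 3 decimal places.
-0.500

axis z_3 = (0.7500,0.4330,-0.5000); lever o_n−o_3 = (-0.6830,-5.0131,0.6340)
cross product → J_v[:, 3] = (-2.2321,-0.1340,-3.4641)
J_ω[:, 3] = z_3
entry J[5][3] = -0.5000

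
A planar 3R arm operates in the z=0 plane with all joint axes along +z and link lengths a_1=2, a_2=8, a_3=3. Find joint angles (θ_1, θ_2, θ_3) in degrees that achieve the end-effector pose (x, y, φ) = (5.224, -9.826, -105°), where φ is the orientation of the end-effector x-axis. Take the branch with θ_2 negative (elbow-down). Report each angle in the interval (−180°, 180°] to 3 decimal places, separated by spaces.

wrist centre = target − a_3·(cos φ, sin φ) = (6.0005, -6.9282)
cos θ_2 = (84.0058−2²−8²)/(2·2·8) = 0.5002; θ_2 = -59.9881° (elbow-down)
β = atan2(-6.9282,6.0005) = -49.1045°; ψ = atan2(-6.9274,6.0014) = -49.0964°
θ_1 = β − ψ = -0.0081°
θ_3 = φ − θ_1 − θ_2 = -45.0038° (wrapped to (-180°,180°])

-0.008 -59.988 -45.004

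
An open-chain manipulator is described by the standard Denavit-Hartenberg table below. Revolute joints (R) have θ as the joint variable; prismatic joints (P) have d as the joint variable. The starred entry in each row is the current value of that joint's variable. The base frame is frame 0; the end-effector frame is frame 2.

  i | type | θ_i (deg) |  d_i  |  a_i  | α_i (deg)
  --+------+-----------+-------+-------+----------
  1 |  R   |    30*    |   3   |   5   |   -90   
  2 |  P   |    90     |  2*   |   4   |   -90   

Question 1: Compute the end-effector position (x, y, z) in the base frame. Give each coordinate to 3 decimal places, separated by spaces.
3.330 4.232 -1.000

after link 1: o_1 = (4.3301, 2.5000, 3.0000)
after link 2: o_2 = (3.3301, 4.2321, -1.0000)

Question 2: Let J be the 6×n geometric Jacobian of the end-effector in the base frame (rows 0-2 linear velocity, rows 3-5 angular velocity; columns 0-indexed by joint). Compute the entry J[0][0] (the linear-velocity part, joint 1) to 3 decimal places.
-4.232

axis z_0 = ẑ; lever o_n−o_0 = (3.3301,4.2321,-1.0000)
cross product → J_v[:, 0] = (-4.2321,3.3301,0.0000)
J_ω[:, 0] = z_0
entry J[0][0] = -4.2321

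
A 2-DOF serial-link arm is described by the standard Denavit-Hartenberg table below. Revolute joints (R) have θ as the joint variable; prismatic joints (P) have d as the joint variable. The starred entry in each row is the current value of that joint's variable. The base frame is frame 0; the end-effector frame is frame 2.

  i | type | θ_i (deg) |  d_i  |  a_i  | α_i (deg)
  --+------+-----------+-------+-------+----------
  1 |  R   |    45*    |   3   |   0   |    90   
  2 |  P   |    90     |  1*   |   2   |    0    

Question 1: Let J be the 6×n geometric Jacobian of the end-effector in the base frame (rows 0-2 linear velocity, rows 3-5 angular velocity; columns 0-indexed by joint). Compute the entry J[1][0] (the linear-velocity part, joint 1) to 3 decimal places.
0.707

axis z_0 = ẑ; lever o_n−o_0 = (0.7071,-0.7071,5.0000)
cross product → J_v[:, 0] = (0.7071,0.7071,-0.0000)
J_ω[:, 0] = z_0
entry J[1][0] = 0.7071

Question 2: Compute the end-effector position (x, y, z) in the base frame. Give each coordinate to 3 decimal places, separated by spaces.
after link 1: o_1 = (0.0000, 0.0000, 3.0000)
after link 2: o_2 = (0.7071, -0.7071, 5.0000)

0.707 -0.707 5.000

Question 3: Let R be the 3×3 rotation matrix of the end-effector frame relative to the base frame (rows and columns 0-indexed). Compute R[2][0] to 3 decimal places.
1.000

End-effector x-axis (col 0 of R) = (0.0000,0.0000,1.0000)
R[2][0] = 1.0000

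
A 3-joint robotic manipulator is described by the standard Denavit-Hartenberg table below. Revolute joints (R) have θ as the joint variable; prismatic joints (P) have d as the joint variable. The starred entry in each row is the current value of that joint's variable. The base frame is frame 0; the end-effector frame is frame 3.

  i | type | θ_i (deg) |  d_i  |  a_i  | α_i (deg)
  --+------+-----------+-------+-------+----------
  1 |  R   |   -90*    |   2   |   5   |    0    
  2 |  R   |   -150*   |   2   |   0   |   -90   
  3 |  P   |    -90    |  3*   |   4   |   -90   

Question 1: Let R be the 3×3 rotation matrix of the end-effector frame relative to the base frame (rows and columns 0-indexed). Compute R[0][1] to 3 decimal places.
End-effector y-axis (col 1 of R) = (0.8660,0.5000,-0.0000)
R[0][1] = 0.8660

0.866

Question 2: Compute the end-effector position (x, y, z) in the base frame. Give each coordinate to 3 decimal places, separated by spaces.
-2.598 -6.500 8.000

after link 1: o_1 = (0.0000, -5.0000, 2.0000)
after link 2: o_2 = (0.0000, -5.0000, 4.0000)
after link 3: o_3 = (-2.5981, -6.5000, 8.0000)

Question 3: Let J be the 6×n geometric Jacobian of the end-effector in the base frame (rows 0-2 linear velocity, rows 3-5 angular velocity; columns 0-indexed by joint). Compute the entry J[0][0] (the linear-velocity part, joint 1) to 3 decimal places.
axis z_0 = ẑ; lever o_n−o_0 = (-2.5981,-6.5000,8.0000)
cross product → J_v[:, 0] = (6.5000,-2.5981,0.0000)
J_ω[:, 0] = z_0
entry J[0][0] = 6.5000

6.500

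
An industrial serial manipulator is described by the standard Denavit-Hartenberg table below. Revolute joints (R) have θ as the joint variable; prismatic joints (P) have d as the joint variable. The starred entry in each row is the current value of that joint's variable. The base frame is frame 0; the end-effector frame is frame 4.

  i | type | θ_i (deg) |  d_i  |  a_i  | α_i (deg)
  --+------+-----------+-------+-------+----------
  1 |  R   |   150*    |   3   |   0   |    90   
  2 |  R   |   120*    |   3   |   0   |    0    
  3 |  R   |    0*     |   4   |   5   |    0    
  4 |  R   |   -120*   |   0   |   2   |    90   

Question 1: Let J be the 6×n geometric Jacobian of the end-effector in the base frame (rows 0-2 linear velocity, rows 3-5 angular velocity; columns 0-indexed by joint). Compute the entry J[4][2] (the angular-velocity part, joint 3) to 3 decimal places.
0.866

axis z_2 = (0.5000,0.8660,0.0000); lever o_n−o_2 = (2.4330,3.2141,4.3301)
cross product → J_v[:, 2] = (3.7500,-2.1651,-0.5000)
J_ω[:, 2] = z_2
entry J[4][2] = 0.8660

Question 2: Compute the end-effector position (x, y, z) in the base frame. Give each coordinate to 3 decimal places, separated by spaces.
3.933 5.812 7.330

after link 1: o_1 = (0.0000, 0.0000, 3.0000)
after link 2: o_2 = (1.5000, 2.5981, 3.0000)
after link 3: o_3 = (5.6651, 4.8122, 7.3301)
after link 4: o_4 = (3.9330, 5.8122, 7.3301)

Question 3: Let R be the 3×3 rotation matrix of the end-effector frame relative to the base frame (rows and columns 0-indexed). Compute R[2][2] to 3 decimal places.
End-effector z-axis (col 2 of R) = (0.0000,0.0000,-1.0000)
R[2][2] = -1.0000

-1.000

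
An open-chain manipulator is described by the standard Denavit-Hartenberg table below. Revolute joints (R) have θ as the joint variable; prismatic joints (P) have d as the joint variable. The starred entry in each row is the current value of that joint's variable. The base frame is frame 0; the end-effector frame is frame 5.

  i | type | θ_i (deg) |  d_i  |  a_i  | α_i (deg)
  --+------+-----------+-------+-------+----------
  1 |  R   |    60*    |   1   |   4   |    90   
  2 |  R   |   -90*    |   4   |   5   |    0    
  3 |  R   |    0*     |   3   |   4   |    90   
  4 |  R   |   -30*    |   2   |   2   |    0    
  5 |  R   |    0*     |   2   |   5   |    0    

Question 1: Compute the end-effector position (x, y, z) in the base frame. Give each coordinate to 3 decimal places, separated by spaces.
3.031 -1.750 -14.062

after link 1: o_1 = (2.0000, 3.4641, 1.0000)
after link 2: o_2 = (5.4641, 1.4641, -4.0000)
after link 3: o_3 = (8.0622, -0.0359, -8.0000)
after link 4: o_4 = (6.1962, -1.2679, -9.7321)
after link 5: o_5 = (3.0311, -1.7500, -14.0622)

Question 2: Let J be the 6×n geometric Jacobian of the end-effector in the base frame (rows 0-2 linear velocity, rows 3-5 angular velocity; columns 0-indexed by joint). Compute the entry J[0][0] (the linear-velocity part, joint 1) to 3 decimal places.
axis z_0 = ẑ; lever o_n−o_0 = (3.0311,-1.7500,-14.0622)
cross product → J_v[:, 0] = (1.7500,3.0311,-0.0000)
J_ω[:, 0] = z_0
entry J[0][0] = 1.7500

1.750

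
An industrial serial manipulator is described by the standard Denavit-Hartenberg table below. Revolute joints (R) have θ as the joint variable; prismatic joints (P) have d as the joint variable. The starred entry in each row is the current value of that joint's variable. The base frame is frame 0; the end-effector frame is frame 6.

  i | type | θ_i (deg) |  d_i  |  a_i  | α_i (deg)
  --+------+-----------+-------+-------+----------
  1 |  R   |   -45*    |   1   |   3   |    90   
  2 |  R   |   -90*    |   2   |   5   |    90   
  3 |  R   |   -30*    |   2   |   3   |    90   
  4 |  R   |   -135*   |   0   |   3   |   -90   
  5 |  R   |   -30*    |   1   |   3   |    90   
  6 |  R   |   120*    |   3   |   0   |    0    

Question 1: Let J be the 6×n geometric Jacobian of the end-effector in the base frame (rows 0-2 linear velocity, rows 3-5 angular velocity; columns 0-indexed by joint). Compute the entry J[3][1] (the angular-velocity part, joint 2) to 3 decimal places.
axis z_1 = (-0.7071,-0.7071,0.0000); lever o_n−o_1 = (2.5163,0.2467,-3.6519)
cross product → J_v[:, 1] = (2.5823,-2.5823,1.6049)
J_ω[:, 1] = z_1
entry J[3][1] = -0.7071

-0.707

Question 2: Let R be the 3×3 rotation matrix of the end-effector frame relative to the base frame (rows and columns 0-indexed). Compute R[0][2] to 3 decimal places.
0.405

End-effector z-axis (col 2 of R) = (0.4053,0.9053,0.1268)
R[0][2] = 0.4053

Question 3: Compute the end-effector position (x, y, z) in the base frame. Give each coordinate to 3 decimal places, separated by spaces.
after link 1: o_1 = (2.1213, -2.1213, 1.0000)
after link 2: o_2 = (0.7071, -3.5355, -4.0000)
after link 3: o_3 = (0.3536, -1.0607, -6.5981)
after link 4: o_4 = (1.1036, -3.3107, -4.7610)
after link 5: o_5 = (3.4216, -4.5907, -3.0323)
after link 6: o_6 = (4.6376, -1.8747, -2.6519)

4.638 -1.875 -2.652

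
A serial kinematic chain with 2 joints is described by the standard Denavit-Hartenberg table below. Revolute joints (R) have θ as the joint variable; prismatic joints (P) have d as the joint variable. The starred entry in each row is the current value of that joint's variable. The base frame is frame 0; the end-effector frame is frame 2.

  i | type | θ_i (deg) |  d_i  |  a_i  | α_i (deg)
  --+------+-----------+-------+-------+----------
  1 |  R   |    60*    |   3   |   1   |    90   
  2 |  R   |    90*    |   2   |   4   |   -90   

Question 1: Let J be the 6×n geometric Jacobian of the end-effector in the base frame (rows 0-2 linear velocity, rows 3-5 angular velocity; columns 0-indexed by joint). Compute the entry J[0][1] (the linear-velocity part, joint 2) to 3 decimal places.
-2.000

axis z_1 = (0.8660,-0.5000,0.0000); lever o_n−o_1 = (1.7321,-1.0000,4.0000)
cross product → J_v[:, 1] = (-2.0000,-3.4641,0.0000)
J_ω[:, 1] = z_1
entry J[0][1] = -2.0000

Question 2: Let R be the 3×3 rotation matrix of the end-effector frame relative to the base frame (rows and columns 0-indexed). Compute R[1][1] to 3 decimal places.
0.500

End-effector y-axis (col 1 of R) = (-0.8660,0.5000,-0.0000)
R[1][1] = 0.5000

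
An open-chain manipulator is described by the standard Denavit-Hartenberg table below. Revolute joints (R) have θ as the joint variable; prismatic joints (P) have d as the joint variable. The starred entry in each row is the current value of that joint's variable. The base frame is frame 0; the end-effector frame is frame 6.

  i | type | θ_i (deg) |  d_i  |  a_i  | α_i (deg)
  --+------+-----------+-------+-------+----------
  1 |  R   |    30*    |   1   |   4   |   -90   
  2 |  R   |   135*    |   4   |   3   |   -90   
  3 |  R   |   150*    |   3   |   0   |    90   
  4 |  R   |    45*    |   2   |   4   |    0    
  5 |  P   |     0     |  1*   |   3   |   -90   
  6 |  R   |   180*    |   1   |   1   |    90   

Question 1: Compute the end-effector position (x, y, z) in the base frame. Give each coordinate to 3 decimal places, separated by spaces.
after link 1: o_1 = (3.4641, 2.0000, 1.0000)
after link 2: o_2 = (-0.3730, 4.4034, -1.1213)
after link 3: o_3 = (-2.2101, 3.3428, 1.0000)
after link 4: o_4 = (-1.4814, 0.1305, 4.0249)
after link 5: o_5 = (-0.9983, -1.8153, 6.4704)
after link 6: o_6 = (-2.1019, -1.6359, 5.6044)

-2.102 -1.636 5.604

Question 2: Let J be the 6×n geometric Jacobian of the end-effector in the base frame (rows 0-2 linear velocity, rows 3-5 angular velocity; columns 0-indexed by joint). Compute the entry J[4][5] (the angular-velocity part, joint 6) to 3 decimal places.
-0.160

axis z_5 = (-0.9848,-0.1603,0.0670); lever o_n−o_5 = (-1.1036,0.1794,-0.8660)
cross product → J_v[:, 5] = (0.1268,-0.9268,-0.3536)
J_ω[:, 5] = z_5
entry J[4][5] = -0.1603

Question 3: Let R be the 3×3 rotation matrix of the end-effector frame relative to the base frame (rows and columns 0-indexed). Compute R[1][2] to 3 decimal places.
0.927

End-effector z-axis (col 2 of R) = (-0.1268,0.9268,0.3536)
R[1][2] = 0.9268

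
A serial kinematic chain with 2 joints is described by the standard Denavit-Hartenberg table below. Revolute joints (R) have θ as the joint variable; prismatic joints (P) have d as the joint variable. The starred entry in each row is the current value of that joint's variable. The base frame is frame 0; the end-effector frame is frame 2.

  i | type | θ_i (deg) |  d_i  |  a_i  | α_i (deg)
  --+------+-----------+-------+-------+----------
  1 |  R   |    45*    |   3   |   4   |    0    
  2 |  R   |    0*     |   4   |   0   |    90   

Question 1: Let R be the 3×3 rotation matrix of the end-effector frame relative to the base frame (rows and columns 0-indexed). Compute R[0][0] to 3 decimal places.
End-effector x-axis (col 0 of R) = (0.7071,0.7071,0.0000)
R[0][0] = 0.7071

0.707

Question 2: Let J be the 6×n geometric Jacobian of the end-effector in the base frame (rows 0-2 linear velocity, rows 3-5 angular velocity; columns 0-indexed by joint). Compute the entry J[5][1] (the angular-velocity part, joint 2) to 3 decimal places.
axis z_1 = (0.0000,0.0000,1.0000); lever o_n−o_1 = (0.0000,0.0000,4.0000)
cross product → J_v[:, 1] = (0.0000,0.0000,0.0000)
J_ω[:, 1] = z_1
entry J[5][1] = 1.0000

1.000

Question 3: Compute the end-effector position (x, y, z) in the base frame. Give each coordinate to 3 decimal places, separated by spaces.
2.828 2.828 7.000

after link 1: o_1 = (2.8284, 2.8284, 3.0000)
after link 2: o_2 = (2.8284, 2.8284, 7.0000)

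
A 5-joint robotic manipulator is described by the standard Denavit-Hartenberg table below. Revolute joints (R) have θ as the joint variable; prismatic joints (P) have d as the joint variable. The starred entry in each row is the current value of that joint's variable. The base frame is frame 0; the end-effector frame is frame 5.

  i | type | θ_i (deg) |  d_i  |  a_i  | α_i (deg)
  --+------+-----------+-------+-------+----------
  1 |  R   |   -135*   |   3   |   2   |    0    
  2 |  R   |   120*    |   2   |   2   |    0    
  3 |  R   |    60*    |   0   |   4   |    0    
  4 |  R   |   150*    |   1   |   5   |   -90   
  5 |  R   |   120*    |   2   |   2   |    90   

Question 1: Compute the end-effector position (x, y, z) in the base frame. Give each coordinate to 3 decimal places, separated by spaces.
after link 1: o_1 = (-1.4142, -1.4142, 3.0000)
after link 2: o_2 = (0.5176, -1.9319, 5.0000)
after link 3: o_3 = (3.3461, 0.8966, 5.0000)
after link 4: o_4 = (-1.4836, -0.3975, 6.0000)
after link 5: o_5 = (0.0000, -2.0706, 4.2679)

0.000 -2.071 4.268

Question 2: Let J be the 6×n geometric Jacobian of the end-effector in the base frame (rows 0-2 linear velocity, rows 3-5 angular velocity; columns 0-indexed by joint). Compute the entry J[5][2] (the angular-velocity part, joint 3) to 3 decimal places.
axis z_2 = (0.0000,0.0000,1.0000); lever o_n−o_2 = (-0.5176,-0.1387,-0.7321)
cross product → J_v[:, 2] = (0.1387,-0.5176,0.0000)
J_ω[:, 2] = z_2
entry J[5][2] = 1.0000

1.000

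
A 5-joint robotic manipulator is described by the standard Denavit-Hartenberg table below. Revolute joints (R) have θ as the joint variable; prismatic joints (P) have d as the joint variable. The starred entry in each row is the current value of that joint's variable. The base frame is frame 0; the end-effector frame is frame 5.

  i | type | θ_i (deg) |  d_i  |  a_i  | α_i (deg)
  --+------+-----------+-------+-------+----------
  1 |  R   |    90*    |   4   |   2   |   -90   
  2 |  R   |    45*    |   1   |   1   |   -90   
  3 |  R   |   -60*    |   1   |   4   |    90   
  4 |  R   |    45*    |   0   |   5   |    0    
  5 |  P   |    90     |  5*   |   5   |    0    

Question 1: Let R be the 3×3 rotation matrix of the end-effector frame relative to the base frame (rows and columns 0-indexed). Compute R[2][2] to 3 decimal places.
0.612

End-effector z-axis (col 2 of R) = (-0.5000,-0.6124,0.6124)
R[2][2] = 0.6124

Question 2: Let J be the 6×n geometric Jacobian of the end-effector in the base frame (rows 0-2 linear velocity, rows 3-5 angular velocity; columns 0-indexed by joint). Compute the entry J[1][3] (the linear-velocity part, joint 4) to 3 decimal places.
-2.500

axis z_3 = (-0.5000,-0.6124,0.6124); lever o_n−o_3 = (-2.5000,-8.0619,-1.9381)
cross product → J_v[:, 3] = (6.1237,-2.5000,2.5000)
J_ω[:, 3] = z_3
entry J[1][3] = -2.5000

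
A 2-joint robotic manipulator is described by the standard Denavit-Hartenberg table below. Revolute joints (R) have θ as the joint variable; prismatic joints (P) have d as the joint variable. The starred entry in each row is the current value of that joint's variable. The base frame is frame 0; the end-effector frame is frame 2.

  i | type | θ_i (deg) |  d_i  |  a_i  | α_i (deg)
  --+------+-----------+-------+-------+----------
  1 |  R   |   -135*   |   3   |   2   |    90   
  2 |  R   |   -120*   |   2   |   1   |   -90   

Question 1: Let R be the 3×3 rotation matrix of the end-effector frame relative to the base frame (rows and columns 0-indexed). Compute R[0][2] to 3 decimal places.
End-effector z-axis (col 2 of R) = (-0.6124,-0.6124,-0.5000)
R[0][2] = -0.6124

-0.612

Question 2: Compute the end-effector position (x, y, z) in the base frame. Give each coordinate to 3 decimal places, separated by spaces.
after link 1: o_1 = (-1.4142, -1.4142, 3.0000)
after link 2: o_2 = (-2.4749, 0.3536, 2.1340)

-2.475 0.354 2.134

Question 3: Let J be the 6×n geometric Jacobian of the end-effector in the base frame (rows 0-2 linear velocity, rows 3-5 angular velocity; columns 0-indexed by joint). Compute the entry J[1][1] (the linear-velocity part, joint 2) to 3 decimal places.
axis z_1 = (-0.7071,0.7071,0.0000); lever o_n−o_1 = (-1.0607,1.7678,-0.8660)
cross product → J_v[:, 1] = (-0.6124,-0.6124,-0.5000)
J_ω[:, 1] = z_1
entry J[1][1] = -0.6124

-0.612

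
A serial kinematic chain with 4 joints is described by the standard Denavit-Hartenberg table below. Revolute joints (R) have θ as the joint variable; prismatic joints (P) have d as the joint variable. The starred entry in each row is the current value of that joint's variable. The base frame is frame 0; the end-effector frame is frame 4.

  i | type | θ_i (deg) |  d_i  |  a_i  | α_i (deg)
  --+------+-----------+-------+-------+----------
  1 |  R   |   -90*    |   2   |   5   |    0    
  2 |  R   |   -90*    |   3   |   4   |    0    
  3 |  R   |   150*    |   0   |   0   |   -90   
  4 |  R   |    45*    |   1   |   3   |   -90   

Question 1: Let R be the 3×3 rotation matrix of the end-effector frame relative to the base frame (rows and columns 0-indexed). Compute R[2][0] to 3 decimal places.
End-effector x-axis (col 0 of R) = (0.6124,-0.3536,-0.7071)
R[2][0] = -0.7071

-0.707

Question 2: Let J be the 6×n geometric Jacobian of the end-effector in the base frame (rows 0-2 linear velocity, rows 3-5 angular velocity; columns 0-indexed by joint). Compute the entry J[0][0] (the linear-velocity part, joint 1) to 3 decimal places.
5.195

axis z_0 = ẑ; lever o_n−o_0 = (-1.6629,-5.1946,2.8787)
cross product → J_v[:, 0] = (5.1946,-1.6629,0.0000)
J_ω[:, 0] = z_0
entry J[0][0] = 5.1946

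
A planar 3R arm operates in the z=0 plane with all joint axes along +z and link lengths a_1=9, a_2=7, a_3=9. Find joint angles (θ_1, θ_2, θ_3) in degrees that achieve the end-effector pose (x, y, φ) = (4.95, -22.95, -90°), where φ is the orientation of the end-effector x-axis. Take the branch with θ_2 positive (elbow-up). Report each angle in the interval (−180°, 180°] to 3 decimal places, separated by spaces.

wrist centre = target − a_3·(cos φ, sin φ) = (4.9500, -13.9500)
cos θ_2 = (219.1050−9²−7²)/(2·9·7) = 0.7072; θ_2 = 44.9939° (elbow-up)
β = atan2(-13.9500,4.9500) = -70.4633°; ψ = atan2(4.9492,13.9503) = 19.5334°
θ_1 = β − ψ = -89.9968°
θ_3 = φ − θ_1 − θ_2 = -44.9971° (wrapped to (-180°,180°])

-89.997 44.994 -44.997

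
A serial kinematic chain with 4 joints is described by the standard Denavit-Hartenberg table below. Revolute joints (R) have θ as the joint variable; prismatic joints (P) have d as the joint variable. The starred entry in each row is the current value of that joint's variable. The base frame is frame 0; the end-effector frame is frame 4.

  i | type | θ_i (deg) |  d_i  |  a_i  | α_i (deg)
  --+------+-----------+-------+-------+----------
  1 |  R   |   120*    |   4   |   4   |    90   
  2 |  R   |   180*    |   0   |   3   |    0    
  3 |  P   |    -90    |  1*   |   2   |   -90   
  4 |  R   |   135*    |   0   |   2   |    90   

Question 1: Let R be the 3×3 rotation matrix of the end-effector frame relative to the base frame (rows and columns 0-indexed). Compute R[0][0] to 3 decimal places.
End-effector x-axis (col 0 of R) = (-0.6124,-0.3536,-0.7071)
R[0][0] = -0.6124

-0.612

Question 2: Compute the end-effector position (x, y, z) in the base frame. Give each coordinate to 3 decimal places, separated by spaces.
after link 1: o_1 = (-2.0000, 3.4641, 4.0000)
after link 2: o_2 = (-0.5000, 0.8660, 4.0000)
after link 3: o_3 = (0.3660, 1.3660, 6.0000)
after link 4: o_4 = (-0.8587, 0.6589, 4.5858)

-0.859 0.659 4.586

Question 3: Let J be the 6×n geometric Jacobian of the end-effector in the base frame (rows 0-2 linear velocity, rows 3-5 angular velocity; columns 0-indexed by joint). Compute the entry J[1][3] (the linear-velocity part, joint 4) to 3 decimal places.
0.707

axis z_3 = (0.5000,-0.8660,0.0000); lever o_n−o_3 = (-1.2247,-0.7071,-1.4142)
cross product → J_v[:, 3] = (1.2247,0.7071,-1.4142)
J_ω[:, 3] = z_3
entry J[1][3] = 0.7071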